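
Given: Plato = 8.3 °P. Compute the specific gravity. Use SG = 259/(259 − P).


SG = 259/(259 − 8.3)

1.0331


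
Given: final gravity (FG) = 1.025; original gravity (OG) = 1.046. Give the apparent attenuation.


AA = (OG − FG)/(OG − 1) · 100
AA = (1.046 − 1.025)/(1.046 − 1) · 100

45.6522 %


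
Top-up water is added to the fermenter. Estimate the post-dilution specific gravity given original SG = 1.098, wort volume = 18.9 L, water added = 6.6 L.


SG_new = 1 + (SG_old − 1)·V_old/(V_old + V_water)
pts = (1.098 − 1)·1000·18.9/(18.9 + 6.6) = 72.6353
SG_new = 1 + 72.6353/1000

1.0726


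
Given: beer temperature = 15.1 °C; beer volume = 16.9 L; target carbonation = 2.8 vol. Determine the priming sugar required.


residual = 14.695·(0.01821 + 0.09011·e^(−0.04·T));  sugar = (target − residual)·4.0·V
residual = 14.695·(0.01821 + 0.09011·e^(−0.04·15.1)) = 0.9914
sugar = (2.8 − 0.9914)·4.0·16.9

122.2605 g


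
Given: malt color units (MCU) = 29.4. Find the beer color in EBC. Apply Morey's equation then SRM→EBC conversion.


SRM = 1.4922·MCU^0.6859;  EBC = SRM·1.97
SRM = 1.4922·29.4^0.6859 = 15.1693
EBC = 15.1693·1.97

29.8836 EBC


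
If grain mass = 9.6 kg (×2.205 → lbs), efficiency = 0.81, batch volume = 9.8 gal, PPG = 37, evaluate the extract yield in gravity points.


points = lbs × PPG × eff / vol
lbs = 9.6 × 2.205 = 21.1680
points = 21.1680 × 37 × 0.81 / 9.8

64.7352 points


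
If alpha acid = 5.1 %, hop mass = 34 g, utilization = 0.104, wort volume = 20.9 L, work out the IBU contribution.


IBU = (α/100)·mass·U·1000 / V
IBU = (5.1/100)·34·0.104·1000 / 20.9

8.6285 IBU


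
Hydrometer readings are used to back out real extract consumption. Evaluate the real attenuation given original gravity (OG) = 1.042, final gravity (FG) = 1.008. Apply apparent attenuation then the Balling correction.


AA = (OG−FG)/(OG−1)·100;  RA = AA·0.8192
AA = (1.042 − 1.008)/(1.042 − 1)·100 = 80.9524
RA = 80.9524·0.8192

66.3162 %


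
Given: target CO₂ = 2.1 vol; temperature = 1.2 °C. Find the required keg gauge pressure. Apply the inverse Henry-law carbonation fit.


psi = vols/(0.01821 + 0.09011·e^(−0.04·T)) − 14.695
psi = 2.1/(0.01821 + 0.09011·e^(−0.04·1.2)) − 14.695

5.4785 psi


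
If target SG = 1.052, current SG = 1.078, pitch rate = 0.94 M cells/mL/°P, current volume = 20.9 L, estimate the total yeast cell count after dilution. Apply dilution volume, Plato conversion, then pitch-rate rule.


V_w = V·((SG_c−1)/(SG_t−1)−1);  °P = 259 − 259/SG_t;  cells = rate·(V+V_w)·°P
V_w = 20.9·((1.078−1)/(1.052−1)−1) = 10.4500
V_final = 20.9 + 10.4500 = 31.3500
°P = 259 − 259/1.052 = 12.8023
cells = 0.94·31.3500·12.8023

377.2704 billion cells


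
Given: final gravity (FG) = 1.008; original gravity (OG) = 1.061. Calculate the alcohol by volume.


ABV = (OG − FG) · 131.25
ABV = (1.061 − 1.008) · 131.25

6.9562 % ABV


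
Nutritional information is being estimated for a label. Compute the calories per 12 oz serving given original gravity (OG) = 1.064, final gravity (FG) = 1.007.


ABW = (OG−FG)·131.25·0.79/FG;  °P = 259 − 259/SG (for OG→OE and FG→AE);  RE = 0.1808·OE + 0.8192·AE;  Cal = (6.9·ABW + 4·(RE−0.1))·FG·3.55
ABW = (1.064 − 1.007)·131.25·0.79/1.007 = 5.8691
OE = 259 − 259/1.064 = 15.5789 °P
AE = 259 − 259/1.007 = 1.8004 °P
RE = 0.1808·15.5789 + 0.8192·1.8004 = 4.2916 °P
Cal = (6.9·5.8691 + 4·(4.2916−0.1))·1.007·3.55

204.7068 kcal


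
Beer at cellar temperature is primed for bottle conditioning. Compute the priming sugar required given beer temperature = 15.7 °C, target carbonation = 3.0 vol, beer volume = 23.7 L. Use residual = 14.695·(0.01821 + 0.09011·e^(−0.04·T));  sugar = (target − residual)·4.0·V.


residual = 14.695·(0.01821 + 0.09011·e^(−0.04·15.7)) = 0.9742
sugar = (3.0 − 0.9742)·4.0·23.7

192.0413 g


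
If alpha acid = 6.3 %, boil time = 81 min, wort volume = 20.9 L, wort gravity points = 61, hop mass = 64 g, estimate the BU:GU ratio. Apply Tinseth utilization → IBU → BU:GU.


U = 1.65·0.000125^(GP/1000)·(1−e^(−0.04t))/4.15;  IBU = (α/100)·m·U·1000/V;  BU:GU = IBU/GP
U = 1.65·0.000125^(61/1000)·(1−e^(−0.04·81))/4.15 = 0.2208
IBU = (6.3/100)·64·0.2208·1000/20.9 = 42.5962
BU:GU = 42.5962/61

0.6983


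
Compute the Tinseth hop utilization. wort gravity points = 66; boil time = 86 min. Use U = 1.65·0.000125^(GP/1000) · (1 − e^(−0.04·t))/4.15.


bigness = 1.65·0.000125^(66/1000) = 0.9118
boil_factor = (1 − e^(−0.04·86))/4.15 = 0.2332
U = 0.9118 · 0.2332

0.2127


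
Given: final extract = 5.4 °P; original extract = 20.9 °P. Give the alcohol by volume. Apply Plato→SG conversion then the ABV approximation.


SG = 259/(259 − P);  ABV = (OG − FG)·131.25
OG = 259/(259 − 20.9) = 1.0878
FG = 259/(259 − 5.4) = 1.0213
ABV = (1.0878 − 1.0213)·131.25

8.7261 % ABV


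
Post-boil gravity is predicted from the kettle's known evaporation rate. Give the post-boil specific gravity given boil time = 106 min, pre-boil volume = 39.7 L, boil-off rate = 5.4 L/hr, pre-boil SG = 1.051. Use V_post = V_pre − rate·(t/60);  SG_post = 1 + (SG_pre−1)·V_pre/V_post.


V_post = 39.7 − 5.4·(106/60) = 30.1600
SG_post = 1 + (1.051 − 1)·39.7/30.1600

1.0671


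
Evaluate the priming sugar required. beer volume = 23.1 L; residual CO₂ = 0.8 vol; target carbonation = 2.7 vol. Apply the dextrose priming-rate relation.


sugar = (target − residual)·4.0·V
sugar = (2.7 − 0.8)·4.0·23.1

175.5600 g


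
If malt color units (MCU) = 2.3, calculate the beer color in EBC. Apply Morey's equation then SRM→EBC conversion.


SRM = 1.4922·MCU^0.6859;  EBC = SRM·1.97
SRM = 1.4922·2.3^0.6859 = 2.6420
EBC = 2.6420·1.97

5.2048 EBC


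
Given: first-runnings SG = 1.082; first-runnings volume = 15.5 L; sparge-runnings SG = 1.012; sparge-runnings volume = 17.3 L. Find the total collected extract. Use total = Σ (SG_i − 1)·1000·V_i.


first = (1.082 − 1)·1000·15.5 = 1271.0000
sparge = (1.012 − 1)·1000·17.3 = 207.6000
total = 1271.0000 + 207.6000

1478.6000 gravity·L


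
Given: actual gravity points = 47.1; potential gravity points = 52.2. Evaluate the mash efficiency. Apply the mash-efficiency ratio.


efficiency = actual / potential × 100
efficiency = 47.1 / 52.2 × 100

90.2299 %


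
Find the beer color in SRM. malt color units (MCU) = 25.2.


SRM = 1.4922 · MCU^0.6859
SRM = 1.4922 · 25.2^0.6859

13.6473 SRM


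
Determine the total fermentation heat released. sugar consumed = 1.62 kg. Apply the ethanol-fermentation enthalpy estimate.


Q = m_sugar · 590 kJ/kg
Q = 1.62 · 590

955.8000 kJ


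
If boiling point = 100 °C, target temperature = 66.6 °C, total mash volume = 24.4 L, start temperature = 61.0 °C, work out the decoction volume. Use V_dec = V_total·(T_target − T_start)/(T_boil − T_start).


V_dec = 24.4·(66.6 − 61.0)/(100 − 61.0)

3.5036 L


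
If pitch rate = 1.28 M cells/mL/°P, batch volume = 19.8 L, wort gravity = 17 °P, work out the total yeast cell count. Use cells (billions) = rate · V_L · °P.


cells = 1.28 · 19.8 · 17

430.8480 billion cells


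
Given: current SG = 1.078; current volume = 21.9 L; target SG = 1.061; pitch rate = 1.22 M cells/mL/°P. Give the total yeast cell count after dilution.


V_w = V·((SG_c−1)/(SG_t−1)−1);  °P = 259 − 259/SG_t;  cells = rate·(V+V_w)·°P
V_w = 21.9·((1.078−1)/(1.061−1)−1) = 6.1033
V_final = 21.9 + 6.1033 = 28.0033
°P = 259 − 259/1.061 = 14.8907
cells = 1.22·28.0033·14.8907

508.7248 billion cells


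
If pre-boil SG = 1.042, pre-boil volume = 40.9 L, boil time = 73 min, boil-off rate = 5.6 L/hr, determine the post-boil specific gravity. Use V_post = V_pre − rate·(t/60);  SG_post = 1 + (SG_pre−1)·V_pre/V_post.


V_post = 40.9 − 5.6·(73/60) = 34.0867
SG_post = 1 + (1.042 − 1)·40.9/34.0867

1.0504


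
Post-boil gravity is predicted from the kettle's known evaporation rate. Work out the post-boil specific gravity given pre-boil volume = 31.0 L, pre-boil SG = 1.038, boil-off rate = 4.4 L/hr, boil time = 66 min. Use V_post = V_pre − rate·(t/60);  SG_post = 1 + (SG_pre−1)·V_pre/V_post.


V_post = 31.0 − 4.4·(66/60) = 26.1600
SG_post = 1 + (1.038 − 1)·31.0/26.1600

1.0450


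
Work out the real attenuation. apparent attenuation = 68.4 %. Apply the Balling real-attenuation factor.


RA = AA · 0.8192
RA = 68.4 · 0.8192

56.0333 %


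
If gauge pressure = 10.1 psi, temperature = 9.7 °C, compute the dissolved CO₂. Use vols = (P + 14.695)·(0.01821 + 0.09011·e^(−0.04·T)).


vols = (10.1 + 14.695)·(0.01821 + 0.09011·e^(−0.04·9.7))

1.9673 volumes


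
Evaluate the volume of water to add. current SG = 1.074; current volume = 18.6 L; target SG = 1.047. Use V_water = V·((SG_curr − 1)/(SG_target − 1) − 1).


V_water = 18.6·((1.074 − 1)/(1.047 − 1) − 1)

10.6851 L


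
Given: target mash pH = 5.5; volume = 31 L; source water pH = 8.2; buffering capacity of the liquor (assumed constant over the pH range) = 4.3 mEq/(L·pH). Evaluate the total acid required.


acid = buffering capacity · (pH_source − pH_target) · V
acid = 4.3 · (8.2 − 5.5) · 31

359.9100 mEq


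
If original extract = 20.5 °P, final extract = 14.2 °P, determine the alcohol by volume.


SG = 259/(259 − P);  ABV = (OG − FG)·131.25
OG = 259/(259 − 20.5) = 1.0860
FG = 259/(259 − 14.2) = 1.0580
ABV = (1.0860 − 1.0580)·131.25

3.6681 % ABV


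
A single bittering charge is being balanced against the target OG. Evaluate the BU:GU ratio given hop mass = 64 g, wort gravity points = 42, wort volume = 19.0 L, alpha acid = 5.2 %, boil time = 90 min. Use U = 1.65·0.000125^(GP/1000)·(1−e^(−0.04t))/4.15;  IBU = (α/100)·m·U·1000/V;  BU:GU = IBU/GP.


U = 1.65·0.000125^(42/1000)·(1−e^(−0.04·90))/4.15 = 0.2651
IBU = (5.2/100)·64·0.2651·1000/19.0 = 46.4413
BU:GU = 46.4413/42

1.1057


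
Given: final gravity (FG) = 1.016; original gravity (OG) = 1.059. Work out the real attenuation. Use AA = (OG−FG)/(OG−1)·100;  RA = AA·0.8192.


AA = (1.059 − 1.016)/(1.059 − 1)·100 = 72.8814
RA = 72.8814·0.8192

59.7044 %


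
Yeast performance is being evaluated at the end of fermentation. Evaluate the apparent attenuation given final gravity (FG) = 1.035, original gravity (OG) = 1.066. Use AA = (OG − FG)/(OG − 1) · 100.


AA = (1.066 − 1.035)/(1.066 − 1) · 100

46.9697 %


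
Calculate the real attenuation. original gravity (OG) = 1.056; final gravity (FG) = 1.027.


AA = (OG−FG)/(OG−1)·100;  RA = AA·0.8192
AA = (1.056 − 1.027)/(1.056 − 1)·100 = 51.7857
RA = 51.7857·0.8192

42.4229 %


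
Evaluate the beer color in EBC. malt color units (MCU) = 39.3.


SRM = 1.4922·MCU^0.6859;  EBC = SRM·1.97
SRM = 1.4922·39.3^0.6859 = 18.5106
EBC = 18.5106·1.97

36.4659 EBC


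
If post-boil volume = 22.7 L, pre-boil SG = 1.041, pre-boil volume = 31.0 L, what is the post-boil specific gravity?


SG_post = 1 + (SG_pre − 1)·V_pre/V_post
pts_pre = (1.041 − 1)·1000 = 41.0000
pts_post = 41.0000·31.0/22.7 = 55.9912
SG_post = 1 + 55.9912/1000

1.0560


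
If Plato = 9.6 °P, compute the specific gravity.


SG = 259/(259 − P)
SG = 259/(259 − 9.6)

1.0385


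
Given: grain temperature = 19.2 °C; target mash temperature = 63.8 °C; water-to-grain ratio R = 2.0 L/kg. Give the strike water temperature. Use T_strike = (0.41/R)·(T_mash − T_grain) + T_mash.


T_strike = (0.41/2.0)·(63.8 − 19.2) + 63.8

72.9430 °C


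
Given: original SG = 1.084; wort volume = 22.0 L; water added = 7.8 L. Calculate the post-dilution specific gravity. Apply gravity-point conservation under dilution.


SG_new = 1 + (SG_old − 1)·V_old/(V_old + V_water)
pts = (1.084 − 1)·1000·22.0/(22.0 + 7.8) = 62.0134
SG_new = 1 + 62.0134/1000

1.0620


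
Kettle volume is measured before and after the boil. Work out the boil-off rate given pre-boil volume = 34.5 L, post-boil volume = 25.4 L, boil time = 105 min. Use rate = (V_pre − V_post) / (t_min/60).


rate = (34.5 − 25.4) / (105/60)

5.2000 L/hr


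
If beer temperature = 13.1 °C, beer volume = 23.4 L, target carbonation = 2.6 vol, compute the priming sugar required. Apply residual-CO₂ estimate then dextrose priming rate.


residual = 14.695·(0.01821 + 0.09011·e^(−0.04·T));  sugar = (target − residual)·4.0·V
residual = 14.695·(0.01821 + 0.09011·e^(−0.04·13.1)) = 1.0517
sugar = (2.6 − 1.0517)·4.0·23.4

144.9211 g


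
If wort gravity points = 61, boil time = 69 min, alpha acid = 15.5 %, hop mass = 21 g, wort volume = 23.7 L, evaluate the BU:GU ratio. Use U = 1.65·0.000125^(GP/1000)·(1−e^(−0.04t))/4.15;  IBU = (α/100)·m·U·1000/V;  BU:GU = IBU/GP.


U = 1.65·0.000125^(61/1000)·(1−e^(−0.04·69))/4.15 = 0.2153
IBU = (15.5/100)·21·0.2153·1000/23.7 = 29.5634
BU:GU = 29.5634/61

0.4846


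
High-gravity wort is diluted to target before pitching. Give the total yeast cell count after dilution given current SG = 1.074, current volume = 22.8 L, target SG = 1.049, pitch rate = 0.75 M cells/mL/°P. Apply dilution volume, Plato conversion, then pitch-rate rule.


V_w = V·((SG_c−1)/(SG_t−1)−1);  °P = 259 − 259/SG_t;  cells = rate·(V+V_w)·°P
V_w = 22.8·((1.074−1)/(1.049−1)−1) = 11.6327
V_final = 22.8 + 11.6327 = 34.4327
°P = 259 − 259/1.049 = 12.0982
cells = 0.75·34.4327·12.0982

312.4296 billion cells


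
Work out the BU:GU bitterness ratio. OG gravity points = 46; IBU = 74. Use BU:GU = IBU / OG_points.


BU:GU = 74 / 46

1.6087


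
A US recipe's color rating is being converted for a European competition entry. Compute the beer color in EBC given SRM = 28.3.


EBC = SRM · 1.97
EBC = 28.3 · 1.97

55.7510 EBC


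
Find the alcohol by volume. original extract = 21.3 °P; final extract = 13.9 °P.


SG = 259/(259 − P);  ABV = (OG − FG)·131.25
OG = 259/(259 − 21.3) = 1.0896
FG = 259/(259 − 13.9) = 1.0567
ABV = (1.0896 − 1.0567)·131.25

4.3178 % ABV


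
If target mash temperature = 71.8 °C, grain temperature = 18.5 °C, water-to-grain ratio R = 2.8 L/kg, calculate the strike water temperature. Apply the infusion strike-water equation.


T_strike = (0.41/R)·(T_mash − T_grain) + T_mash
T_strike = (0.41/2.8)·(71.8 − 18.5) + 71.8

79.6046 °C


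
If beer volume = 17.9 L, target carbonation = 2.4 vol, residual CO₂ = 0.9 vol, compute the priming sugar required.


sugar = (target − residual)·4.0·V
sugar = (2.4 − 0.9)·4.0·17.9

107.4000 g


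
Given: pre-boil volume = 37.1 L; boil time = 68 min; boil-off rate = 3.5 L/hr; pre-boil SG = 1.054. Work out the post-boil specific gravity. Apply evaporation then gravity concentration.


V_post = V_pre − rate·(t/60);  SG_post = 1 + (SG_pre−1)·V_pre/V_post
V_post = 37.1 − 3.5·(68/60) = 33.1333
SG_post = 1 + (1.054 − 1)·37.1/33.1333

1.0605


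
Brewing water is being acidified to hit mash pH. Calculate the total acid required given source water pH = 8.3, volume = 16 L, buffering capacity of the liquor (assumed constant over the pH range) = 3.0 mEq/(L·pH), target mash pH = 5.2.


acid = buffering capacity · (pH_source − pH_target) · V
acid = 3.0 · (8.3 − 5.2) · 16

148.8000 mEq


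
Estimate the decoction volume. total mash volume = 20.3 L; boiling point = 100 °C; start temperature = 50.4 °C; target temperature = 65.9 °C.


V_dec = V_total·(T_target − T_start)/(T_boil − T_start)
V_dec = 20.3·(65.9 − 50.4)/(100 − 50.4)

6.3438 L


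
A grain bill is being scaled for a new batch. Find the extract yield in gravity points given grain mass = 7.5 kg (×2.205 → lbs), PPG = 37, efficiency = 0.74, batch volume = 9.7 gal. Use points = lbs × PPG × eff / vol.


lbs = 7.5 × 2.205 = 16.5375
points = 16.5375 × 37 × 0.74 / 9.7

46.6801 points


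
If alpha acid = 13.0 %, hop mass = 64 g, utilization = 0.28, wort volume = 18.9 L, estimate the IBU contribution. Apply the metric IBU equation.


IBU = (α/100)·mass·U·1000 / V
IBU = (13.0/100)·64·0.28·1000 / 18.9

123.2593 IBU


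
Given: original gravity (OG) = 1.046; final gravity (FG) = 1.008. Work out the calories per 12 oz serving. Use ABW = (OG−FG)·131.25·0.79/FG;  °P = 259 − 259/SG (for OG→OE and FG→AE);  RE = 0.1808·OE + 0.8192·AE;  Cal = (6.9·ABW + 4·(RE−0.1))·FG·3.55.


ABW = (1.046 − 1.008)·131.25·0.79/1.008 = 3.9089
OE = 259 − 259/1.046 = 11.3901 °P
AE = 259 − 259/1.008 = 2.0556 °P
RE = 0.1808·11.3901 + 0.8192·2.0556 = 3.7432 °P
Cal = (6.9·3.9089 + 4·(3.7432−0.1))·1.008·3.55

148.6611 kcal


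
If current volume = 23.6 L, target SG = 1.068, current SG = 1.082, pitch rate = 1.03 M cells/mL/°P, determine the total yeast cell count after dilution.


V_w = V·((SG_c−1)/(SG_t−1)−1);  °P = 259 − 259/SG_t;  cells = rate·(V+V_w)·°P
V_w = 23.6·((1.082−1)/(1.068−1)−1) = 4.8588
V_final = 23.6 + 4.8588 = 28.4588
°P = 259 − 259/1.068 = 16.4906
cells = 1.03·28.4588·16.4906

483.3832 billion cells


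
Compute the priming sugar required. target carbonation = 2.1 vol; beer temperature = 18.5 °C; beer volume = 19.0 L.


residual = 14.695·(0.01821 + 0.09011·e^(−0.04·T));  sugar = (target − residual)·4.0·V
residual = 14.695·(0.01821 + 0.09011·e^(−0.04·18.5)) = 0.8994
sugar = (2.1 − 0.8994)·4.0·19.0

91.2476 g


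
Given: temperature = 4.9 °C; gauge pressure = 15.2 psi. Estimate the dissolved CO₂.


vols = (P + 14.695)·(0.01821 + 0.09011·e^(−0.04·T))
vols = (15.2 + 14.695)·(0.01821 + 0.09011·e^(−0.04·4.9))

2.7588 volumes


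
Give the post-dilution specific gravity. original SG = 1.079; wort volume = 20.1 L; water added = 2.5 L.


SG_new = 1 + (SG_old − 1)·V_old/(V_old + V_water)
pts = (1.079 − 1)·1000·20.1/(20.1 + 2.5) = 70.2611
SG_new = 1 + 70.2611/1000

1.0703


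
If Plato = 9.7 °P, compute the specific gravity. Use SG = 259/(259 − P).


SG = 259/(259 − 9.7)

1.0389


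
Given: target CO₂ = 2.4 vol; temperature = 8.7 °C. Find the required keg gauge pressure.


psi = vols/(0.01821 + 0.09011·e^(−0.04·T)) − 14.695
psi = 2.4/(0.01821 + 0.09011·e^(−0.04·8.7)) − 14.695

14.6317 psi


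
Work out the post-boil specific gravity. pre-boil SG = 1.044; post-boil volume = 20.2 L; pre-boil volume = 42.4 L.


SG_post = 1 + (SG_pre − 1)·V_pre/V_post
pts_pre = (1.044 − 1)·1000 = 44.0000
pts_post = 44.0000·42.4/20.2 = 92.3564
SG_post = 1 + 92.3564/1000

1.0924


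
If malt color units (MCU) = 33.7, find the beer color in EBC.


SRM = 1.4922·MCU^0.6859;  EBC = SRM·1.97
SRM = 1.4922·33.7^0.6859 = 16.6582
EBC = 16.6582·1.97

32.8167 EBC


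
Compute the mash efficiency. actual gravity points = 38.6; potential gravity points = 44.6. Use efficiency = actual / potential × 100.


efficiency = 38.6 / 44.6 × 100

86.5471 %


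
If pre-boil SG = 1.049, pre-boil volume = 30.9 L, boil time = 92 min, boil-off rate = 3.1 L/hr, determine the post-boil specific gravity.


V_post = V_pre − rate·(t/60);  SG_post = 1 + (SG_pre−1)·V_pre/V_post
V_post = 30.9 − 3.1·(92/60) = 26.1467
SG_post = 1 + (1.049 − 1)·30.9/26.1467

1.0579


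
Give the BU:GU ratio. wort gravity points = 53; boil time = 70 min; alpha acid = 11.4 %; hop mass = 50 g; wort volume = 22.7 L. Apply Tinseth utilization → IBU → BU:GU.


U = 1.65·0.000125^(GP/1000)·(1−e^(−0.04t))/4.15;  IBU = (α/100)·m·U·1000/V;  BU:GU = IBU/GP
U = 1.65·0.000125^(53/1000)·(1−e^(−0.04·70))/4.15 = 0.2319
IBU = (11.4/100)·50·0.2319·1000/22.7 = 58.2337
BU:GU = 58.2337/53

1.0987


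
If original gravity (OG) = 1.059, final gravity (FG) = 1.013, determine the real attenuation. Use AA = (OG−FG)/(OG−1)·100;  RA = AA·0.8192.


AA = (1.059 − 1.013)/(1.059 − 1)·100 = 77.9661
RA = 77.9661·0.8192

63.8698 %


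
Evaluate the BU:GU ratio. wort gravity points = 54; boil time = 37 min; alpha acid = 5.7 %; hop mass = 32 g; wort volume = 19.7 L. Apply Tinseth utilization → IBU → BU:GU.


U = 1.65·0.000125^(GP/1000)·(1−e^(−0.04t))/4.15;  IBU = (α/100)·m·U·1000/V;  BU:GU = IBU/GP
U = 1.65·0.000125^(54/1000)·(1−e^(−0.04·37))/4.15 = 0.1890
IBU = (5.7/100)·32·0.1890·1000/19.7 = 17.5004
BU:GU = 17.5004/54

0.3241


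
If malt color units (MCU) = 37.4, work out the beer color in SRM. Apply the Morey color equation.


SRM = 1.4922 · MCU^0.6859
SRM = 1.4922 · 37.4^0.6859

17.8920 SRM


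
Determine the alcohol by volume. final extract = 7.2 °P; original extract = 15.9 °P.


SG = 259/(259 − P);  ABV = (OG − FG)·131.25
OG = 259/(259 − 15.9) = 1.0654
FG = 259/(259 − 7.2) = 1.0286
ABV = (1.0654 − 1.0286)·131.25

4.8315 % ABV


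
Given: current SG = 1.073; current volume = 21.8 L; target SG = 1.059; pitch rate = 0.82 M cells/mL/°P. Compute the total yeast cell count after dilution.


V_w = V·((SG_c−1)/(SG_t−1)−1);  °P = 259 − 259/SG_t;  cells = rate·(V+V_w)·°P
V_w = 21.8·((1.073−1)/(1.059−1)−1) = 5.1729
V_final = 21.8 + 5.1729 = 26.9729
°P = 259 − 259/1.059 = 14.4297
cells = 0.82·26.9729·14.4297

319.1516 billion cells


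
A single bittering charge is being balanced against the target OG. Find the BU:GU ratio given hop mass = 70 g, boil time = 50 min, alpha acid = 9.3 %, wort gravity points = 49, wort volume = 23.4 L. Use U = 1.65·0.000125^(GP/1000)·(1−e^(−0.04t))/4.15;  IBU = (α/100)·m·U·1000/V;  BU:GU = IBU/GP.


U = 1.65·0.000125^(49/1000)·(1−e^(−0.04·50))/4.15 = 0.2213
IBU = (9.3/100)·70·0.2213·1000/23.4 = 61.5740
BU:GU = 61.5740/49

1.2566


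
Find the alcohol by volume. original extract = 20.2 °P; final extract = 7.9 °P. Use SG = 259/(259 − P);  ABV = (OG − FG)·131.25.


OG = 259/(259 − 20.2) = 1.0846
FG = 259/(259 − 7.9) = 1.0315
ABV = (1.0846 − 1.0315)·131.25

6.9731 % ABV


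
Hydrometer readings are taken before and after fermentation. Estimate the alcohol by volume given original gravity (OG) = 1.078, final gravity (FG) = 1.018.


ABV = (OG − FG) · 131.25
ABV = (1.078 − 1.018) · 131.25

7.8750 % ABV


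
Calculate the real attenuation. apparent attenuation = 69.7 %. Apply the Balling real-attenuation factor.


RA = AA · 0.8192
RA = 69.7 · 0.8192

57.0982 %


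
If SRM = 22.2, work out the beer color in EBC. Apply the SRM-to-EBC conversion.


EBC = SRM · 1.97
EBC = 22.2 · 1.97

43.7340 EBC


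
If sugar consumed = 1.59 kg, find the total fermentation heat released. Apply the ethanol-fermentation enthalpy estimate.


Q = m_sugar · 590 kJ/kg
Q = 1.59 · 590

938.1000 kJ


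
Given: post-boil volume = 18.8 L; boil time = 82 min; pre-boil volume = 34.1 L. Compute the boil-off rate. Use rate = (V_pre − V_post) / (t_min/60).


rate = (34.1 − 18.8) / (82/60)

11.1951 L/hr


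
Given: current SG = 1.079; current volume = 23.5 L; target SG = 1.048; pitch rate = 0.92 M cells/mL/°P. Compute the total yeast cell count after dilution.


V_w = V·((SG_c−1)/(SG_t−1)−1);  °P = 259 − 259/SG_t;  cells = rate·(V+V_w)·°P
V_w = 23.5·((1.079−1)/(1.048−1)−1) = 15.1771
V_final = 23.5 + 15.1771 = 38.6771
°P = 259 − 259/1.048 = 11.8626
cells = 0.92·38.6771·11.8626

422.1057 billion cells


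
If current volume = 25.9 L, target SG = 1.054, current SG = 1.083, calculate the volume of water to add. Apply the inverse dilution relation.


V_water = V·((SG_curr − 1)/(SG_target − 1) − 1)
V_water = 25.9·((1.083 − 1)/(1.054 − 1) − 1)

13.9093 L


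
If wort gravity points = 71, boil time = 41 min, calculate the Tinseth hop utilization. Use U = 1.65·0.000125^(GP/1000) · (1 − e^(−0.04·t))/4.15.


bigness = 1.65·0.000125^(71/1000) = 0.8717
boil_factor = (1 − e^(−0.04·41))/4.15 = 0.1942
U = 0.8717 · 0.1942

0.1693


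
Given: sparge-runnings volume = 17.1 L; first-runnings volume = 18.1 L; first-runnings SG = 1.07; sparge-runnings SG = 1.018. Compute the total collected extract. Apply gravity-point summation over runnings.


total = Σ (SG_i − 1)·1000·V_i
first = (1.07 − 1)·1000·18.1 = 1267.0000
sparge = (1.018 − 1)·1000·17.1 = 307.8000
total = 1267.0000 + 307.8000

1574.8000 gravity·L


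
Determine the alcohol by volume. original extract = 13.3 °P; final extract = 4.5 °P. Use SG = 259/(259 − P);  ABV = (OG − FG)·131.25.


OG = 259/(259 − 13.3) = 1.0541
FG = 259/(259 − 4.5) = 1.0177
ABV = (1.0541 − 1.0177)·131.25

4.7840 % ABV


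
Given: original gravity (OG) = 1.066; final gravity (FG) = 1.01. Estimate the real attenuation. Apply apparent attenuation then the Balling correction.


AA = (OG−FG)/(OG−1)·100;  RA = AA·0.8192
AA = (1.066 − 1.01)/(1.066 − 1)·100 = 84.8485
RA = 84.8485·0.8192

69.5079 %


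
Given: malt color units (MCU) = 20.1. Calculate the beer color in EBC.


SRM = 1.4922·MCU^0.6859;  EBC = SRM·1.97
SRM = 1.4922·20.1^0.6859 = 11.6866
EBC = 11.6866·1.97

23.0227 EBC


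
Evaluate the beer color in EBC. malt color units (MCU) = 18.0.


SRM = 1.4922·MCU^0.6859;  EBC = SRM·1.97
SRM = 1.4922·18.0^0.6859 = 10.8347
EBC = 10.8347·1.97

21.3444 EBC


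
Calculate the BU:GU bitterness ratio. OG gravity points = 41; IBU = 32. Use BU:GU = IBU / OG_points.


BU:GU = 32 / 41

0.7805


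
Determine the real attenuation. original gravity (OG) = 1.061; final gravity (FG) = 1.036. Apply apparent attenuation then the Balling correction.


AA = (OG−FG)/(OG−1)·100;  RA = AA·0.8192
AA = (1.061 − 1.036)/(1.061 − 1)·100 = 40.9836
RA = 40.9836·0.8192

33.5738 %


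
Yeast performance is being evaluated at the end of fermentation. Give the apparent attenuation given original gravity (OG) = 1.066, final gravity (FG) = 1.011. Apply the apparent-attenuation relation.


AA = (OG − FG)/(OG − 1) · 100
AA = (1.066 − 1.011)/(1.066 − 1) · 100

83.3333 %


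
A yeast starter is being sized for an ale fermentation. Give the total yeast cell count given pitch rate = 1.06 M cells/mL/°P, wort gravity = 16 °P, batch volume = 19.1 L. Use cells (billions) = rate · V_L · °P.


cells = 1.06 · 19.1 · 16

323.9360 billion cells


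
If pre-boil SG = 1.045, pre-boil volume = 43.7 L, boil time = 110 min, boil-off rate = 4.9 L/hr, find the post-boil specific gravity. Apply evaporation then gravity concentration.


V_post = V_pre − rate·(t/60);  SG_post = 1 + (SG_pre−1)·V_pre/V_post
V_post = 43.7 − 4.9·(110/60) = 34.7167
SG_post = 1 + (1.045 − 1)·43.7/34.7167

1.0566


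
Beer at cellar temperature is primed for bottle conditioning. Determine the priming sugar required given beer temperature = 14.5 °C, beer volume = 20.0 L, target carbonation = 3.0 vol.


residual = 14.695·(0.01821 + 0.09011·e^(−0.04·T));  sugar = (target − residual)·4.0·V
residual = 14.695·(0.01821 + 0.09011·e^(−0.04·14.5)) = 1.0090
sugar = (3.0 − 1.0090)·4.0·20.0

159.2804 g


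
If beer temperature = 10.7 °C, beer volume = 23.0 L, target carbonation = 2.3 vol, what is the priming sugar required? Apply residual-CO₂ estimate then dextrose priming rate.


residual = 14.695·(0.01821 + 0.09011·e^(−0.04·T));  sugar = (target − residual)·4.0·V
residual = 14.695·(0.01821 + 0.09011·e^(−0.04·10.7)) = 1.1307
sugar = (2.3 − 1.1307)·4.0·23.0

107.5753 g


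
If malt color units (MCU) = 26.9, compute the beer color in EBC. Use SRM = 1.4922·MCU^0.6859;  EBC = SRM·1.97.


SRM = 1.4922·26.9^0.6859 = 14.2723
EBC = 14.2723·1.97

28.1164 EBC


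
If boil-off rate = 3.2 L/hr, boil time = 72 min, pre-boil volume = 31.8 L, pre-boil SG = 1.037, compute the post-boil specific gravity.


V_post = V_pre − rate·(t/60);  SG_post = 1 + (SG_pre−1)·V_pre/V_post
V_post = 31.8 − 3.2·(72/60) = 27.9600
SG_post = 1 + (1.037 − 1)·31.8/27.9600

1.0421


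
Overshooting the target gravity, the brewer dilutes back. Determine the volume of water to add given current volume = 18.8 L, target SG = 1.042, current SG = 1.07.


V_water = V·((SG_curr − 1)/(SG_target − 1) − 1)
V_water = 18.8·((1.07 − 1)/(1.042 − 1) − 1)

12.5333 L


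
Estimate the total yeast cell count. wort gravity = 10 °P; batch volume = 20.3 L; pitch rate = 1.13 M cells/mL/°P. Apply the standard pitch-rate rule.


cells (billions) = rate · V_L · °P
cells = 1.13 · 20.3 · 10

229.3900 billion cells


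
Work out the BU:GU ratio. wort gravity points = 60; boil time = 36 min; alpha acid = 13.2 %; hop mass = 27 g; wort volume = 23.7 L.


U = 1.65·0.000125^(GP/1000)·(1−e^(−0.04t))/4.15;  IBU = (α/100)·m·U·1000/V;  BU:GU = IBU/GP
U = 1.65·0.000125^(60/1000)·(1−e^(−0.04·36))/4.15 = 0.1769
IBU = (13.2/100)·27·0.1769·1000/23.7 = 26.6076
BU:GU = 26.6076/60

0.4435


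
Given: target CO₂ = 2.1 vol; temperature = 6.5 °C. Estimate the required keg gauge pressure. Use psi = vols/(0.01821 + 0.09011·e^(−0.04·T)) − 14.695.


psi = 2.1/(0.01821 + 0.09011·e^(−0.04·6.5)) − 14.695

9.2531 psi


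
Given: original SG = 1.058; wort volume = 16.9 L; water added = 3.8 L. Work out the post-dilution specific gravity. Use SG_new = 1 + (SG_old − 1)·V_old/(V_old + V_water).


pts = (1.058 − 1)·1000·16.9/(16.9 + 3.8) = 47.3527
SG_new = 1 + 47.3527/1000

1.0474


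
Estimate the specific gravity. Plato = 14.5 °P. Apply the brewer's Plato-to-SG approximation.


SG = 259/(259 − P)
SG = 259/(259 − 14.5)

1.0593


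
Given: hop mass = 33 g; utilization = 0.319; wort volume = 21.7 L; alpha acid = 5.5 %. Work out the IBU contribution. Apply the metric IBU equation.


IBU = (α/100)·mass·U·1000 / V
IBU = (5.5/100)·33·0.319·1000 / 21.7

26.6813 IBU


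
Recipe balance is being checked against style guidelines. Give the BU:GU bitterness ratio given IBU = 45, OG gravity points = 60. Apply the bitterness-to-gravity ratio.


BU:GU = IBU / OG_points
BU:GU = 45 / 60

0.7500


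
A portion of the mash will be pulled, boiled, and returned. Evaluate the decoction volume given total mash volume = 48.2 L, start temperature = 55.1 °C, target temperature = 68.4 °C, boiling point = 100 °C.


V_dec = V_total·(T_target − T_start)/(T_boil − T_start)
V_dec = 48.2·(68.4 − 55.1)/(100 − 55.1)

14.2775 L


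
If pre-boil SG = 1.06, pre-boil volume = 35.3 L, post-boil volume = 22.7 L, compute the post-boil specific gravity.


SG_post = 1 + (SG_pre − 1)·V_pre/V_post
pts_pre = (1.06 − 1)·1000 = 60.0000
pts_post = 60.0000·35.3/22.7 = 93.3040
SG_post = 1 + 93.3040/1000

1.0933


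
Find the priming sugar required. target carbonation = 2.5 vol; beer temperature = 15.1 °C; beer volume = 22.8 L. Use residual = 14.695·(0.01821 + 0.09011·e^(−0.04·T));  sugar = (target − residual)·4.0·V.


residual = 14.695·(0.01821 + 0.09011·e^(−0.04·15.1)) = 0.9914
sugar = (2.5 − 0.9914)·4.0·22.8

137.5831 g


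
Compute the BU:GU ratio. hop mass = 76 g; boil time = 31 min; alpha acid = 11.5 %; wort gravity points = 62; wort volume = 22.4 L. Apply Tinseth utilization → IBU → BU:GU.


U = 1.65·0.000125^(GP/1000)·(1−e^(−0.04t))/4.15;  IBU = (α/100)·m·U·1000/V;  BU:GU = IBU/GP
U = 1.65·0.000125^(62/1000)·(1−e^(−0.04·31))/4.15 = 0.1618
IBU = (11.5/100)·76·0.1618·1000/22.4 = 63.1455
BU:GU = 63.1455/62

1.0185


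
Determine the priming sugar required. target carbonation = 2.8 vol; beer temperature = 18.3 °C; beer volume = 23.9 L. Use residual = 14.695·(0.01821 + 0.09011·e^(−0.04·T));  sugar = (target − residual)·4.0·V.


residual = 14.695·(0.01821 + 0.09011·e^(−0.04·18.3)) = 0.9044
sugar = (2.8 − 0.9044)·4.0·23.9

181.2147 g


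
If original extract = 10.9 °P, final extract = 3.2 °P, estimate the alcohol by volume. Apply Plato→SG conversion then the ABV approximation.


SG = 259/(259 − P);  ABV = (OG − FG)·131.25
OG = 259/(259 − 10.9) = 1.0439
FG = 259/(259 − 3.2) = 1.0125
ABV = (1.0439 − 1.0125)·131.25

4.1244 % ABV


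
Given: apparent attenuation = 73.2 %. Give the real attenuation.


RA = AA · 0.8192
RA = 73.2 · 0.8192

59.9654 %


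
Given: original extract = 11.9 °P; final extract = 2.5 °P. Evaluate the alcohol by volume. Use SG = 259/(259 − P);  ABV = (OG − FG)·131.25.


OG = 259/(259 − 11.9) = 1.0482
FG = 259/(259 − 2.5) = 1.0097
ABV = (1.0482 − 1.0097)·131.25

5.0416 % ABV


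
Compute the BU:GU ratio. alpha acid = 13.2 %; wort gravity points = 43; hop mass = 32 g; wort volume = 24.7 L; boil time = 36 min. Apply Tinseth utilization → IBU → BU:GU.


U = 1.65·0.000125^(GP/1000)·(1−e^(−0.04t))/4.15;  IBU = (α/100)·m·U·1000/V;  BU:GU = IBU/GP
U = 1.65·0.000125^(43/1000)·(1−e^(−0.04·36))/4.15 = 0.2061
IBU = (13.2/100)·32·0.2061·1000/24.7 = 35.2530
BU:GU = 35.2530/43

0.8198


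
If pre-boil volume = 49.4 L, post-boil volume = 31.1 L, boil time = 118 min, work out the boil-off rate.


rate = (V_pre − V_post) / (t_min/60)
rate = (49.4 − 31.1) / (118/60)

9.3051 L/hr


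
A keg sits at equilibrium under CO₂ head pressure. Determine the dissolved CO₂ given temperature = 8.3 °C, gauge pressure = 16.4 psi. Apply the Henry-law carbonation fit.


vols = (P + 14.695)·(0.01821 + 0.09011·e^(−0.04·T))
vols = (16.4 + 14.695)·(0.01821 + 0.09011·e^(−0.04·8.3))

2.5766 volumes


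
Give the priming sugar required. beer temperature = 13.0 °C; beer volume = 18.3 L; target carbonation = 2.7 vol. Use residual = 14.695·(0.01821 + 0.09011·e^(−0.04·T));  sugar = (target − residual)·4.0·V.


residual = 14.695·(0.01821 + 0.09011·e^(−0.04·13.0)) = 1.0548
sugar = (2.7 − 1.0548)·4.0·18.3

120.4257 g


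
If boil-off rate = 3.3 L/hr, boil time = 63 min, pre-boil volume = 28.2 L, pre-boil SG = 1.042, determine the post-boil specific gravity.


V_post = V_pre − rate·(t/60);  SG_post = 1 + (SG_pre−1)·V_pre/V_post
V_post = 28.2 − 3.3·(63/60) = 24.7350
SG_post = 1 + (1.042 − 1)·28.2/24.7350

1.0479


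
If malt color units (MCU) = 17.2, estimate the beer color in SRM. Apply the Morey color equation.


SRM = 1.4922 · MCU^0.6859
SRM = 1.4922 · 17.2^0.6859

10.5021 SRM


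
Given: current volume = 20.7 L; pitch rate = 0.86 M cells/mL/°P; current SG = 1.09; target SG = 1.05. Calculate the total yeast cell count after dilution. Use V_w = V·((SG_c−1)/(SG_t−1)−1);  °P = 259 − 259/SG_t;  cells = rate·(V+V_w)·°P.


V_w = 20.7·((1.09−1)/(1.05−1)−1) = 16.5600
V_final = 20.7 + 16.5600 = 37.2600
°P = 259 − 259/1.05 = 12.3333
cells = 0.86·37.2600·12.3333

395.2044 billion cells


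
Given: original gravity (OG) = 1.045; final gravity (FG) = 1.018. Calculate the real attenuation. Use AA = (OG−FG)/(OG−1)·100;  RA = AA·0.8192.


AA = (1.045 − 1.018)/(1.045 − 1)·100 = 60.0000
RA = 60.0000·0.8192

49.1520 %


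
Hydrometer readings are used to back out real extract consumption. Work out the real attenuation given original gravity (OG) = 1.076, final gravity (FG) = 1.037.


AA = (OG−FG)/(OG−1)·100;  RA = AA·0.8192
AA = (1.076 − 1.037)/(1.076 − 1)·100 = 51.3158
RA = 51.3158·0.8192

42.0379 %


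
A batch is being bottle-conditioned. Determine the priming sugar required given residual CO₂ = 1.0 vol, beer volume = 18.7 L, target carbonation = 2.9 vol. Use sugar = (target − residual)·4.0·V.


sugar = (2.9 − 1.0)·4.0·18.7

142.1200 g


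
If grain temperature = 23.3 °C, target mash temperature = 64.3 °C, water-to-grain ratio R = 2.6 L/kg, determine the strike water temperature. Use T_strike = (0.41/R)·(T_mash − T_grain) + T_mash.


T_strike = (0.41/2.6)·(64.3 − 23.3) + 64.3

70.7654 °C


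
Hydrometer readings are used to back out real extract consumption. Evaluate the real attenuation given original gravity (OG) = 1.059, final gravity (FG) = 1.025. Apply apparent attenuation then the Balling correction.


AA = (OG−FG)/(OG−1)·100;  RA = AA·0.8192
AA = (1.059 − 1.025)/(1.059 − 1)·100 = 57.6271
RA = 57.6271·0.8192

47.2081 %


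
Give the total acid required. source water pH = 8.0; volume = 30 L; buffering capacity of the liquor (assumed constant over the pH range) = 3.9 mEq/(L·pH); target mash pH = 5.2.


acid = buffering capacity · (pH_source − pH_target) · V
acid = 3.9 · (8.0 − 5.2) · 30

327.6000 mEq


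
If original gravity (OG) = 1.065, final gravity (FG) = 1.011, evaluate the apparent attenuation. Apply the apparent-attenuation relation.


AA = (OG − FG)/(OG − 1) · 100
AA = (1.065 − 1.011)/(1.065 − 1) · 100

83.0769 %


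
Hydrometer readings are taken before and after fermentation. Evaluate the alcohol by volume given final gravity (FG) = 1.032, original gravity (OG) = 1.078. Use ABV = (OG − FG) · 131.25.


ABV = (1.078 − 1.032) · 131.25

6.0375 % ABV


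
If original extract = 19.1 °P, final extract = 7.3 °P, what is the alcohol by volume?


SG = 259/(259 − P);  ABV = (OG − FG)·131.25
OG = 259/(259 − 19.1) = 1.0796
FG = 259/(259 − 7.3) = 1.0290
ABV = (1.0796 − 1.0290)·131.25

6.6431 % ABV


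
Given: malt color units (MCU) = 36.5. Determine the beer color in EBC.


SRM = 1.4922·MCU^0.6859;  EBC = SRM·1.97
SRM = 1.4922·36.5^0.6859 = 17.5956
EBC = 17.5956·1.97

34.6633 EBC


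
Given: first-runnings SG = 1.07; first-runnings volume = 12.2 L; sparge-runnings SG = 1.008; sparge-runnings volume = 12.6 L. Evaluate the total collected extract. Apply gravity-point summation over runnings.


total = Σ (SG_i − 1)·1000·V_i
first = (1.07 − 1)·1000·12.2 = 854.0000
sparge = (1.008 − 1)·1000·12.6 = 100.8000
total = 854.0000 + 100.8000

954.8000 gravity·L


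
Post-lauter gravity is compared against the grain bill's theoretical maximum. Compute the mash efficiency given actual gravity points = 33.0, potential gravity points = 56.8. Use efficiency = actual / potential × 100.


efficiency = 33.0 / 56.8 × 100

58.0986 %


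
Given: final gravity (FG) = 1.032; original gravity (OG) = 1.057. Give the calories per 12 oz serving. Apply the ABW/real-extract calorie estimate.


ABW = (OG−FG)·131.25·0.79/FG;  °P = 259 − 259/SG (for OG→OE and FG→AE);  RE = 0.1808·OE + 0.8192·AE;  Cal = (6.9·ABW + 4·(RE−0.1))·FG·3.55
ABW = (1.057 − 1.032)·131.25·0.79/1.032 = 2.5118
OE = 259 − 259/1.057 = 13.9669 °P
AE = 259 − 259/1.032 = 8.0310 °P
RE = 0.1808·13.9669 + 0.8192·8.0310 = 9.1042 °P
Cal = (6.9·2.5118 + 4·(9.1042−0.1))·1.032·3.55

195.4470 kcal


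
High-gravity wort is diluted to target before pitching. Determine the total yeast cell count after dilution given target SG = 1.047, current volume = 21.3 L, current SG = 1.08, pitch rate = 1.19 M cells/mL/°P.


V_w = V·((SG_c−1)/(SG_t−1)−1);  °P = 259 − 259/SG_t;  cells = rate·(V+V_w)·°P
V_w = 21.3·((1.08−1)/(1.047−1)−1) = 14.9553
V_final = 21.3 + 14.9553 = 36.2553
°P = 259 − 259/1.047 = 11.6266
cells = 1.19·36.2553·11.6266

501.6140 billion cells


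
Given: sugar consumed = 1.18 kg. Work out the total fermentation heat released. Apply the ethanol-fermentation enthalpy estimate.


Q = m_sugar · 590 kJ/kg
Q = 1.18 · 590

696.2000 kJ


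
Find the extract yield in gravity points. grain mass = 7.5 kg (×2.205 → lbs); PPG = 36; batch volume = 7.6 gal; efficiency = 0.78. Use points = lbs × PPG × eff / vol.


lbs = 7.5 × 2.205 = 16.5375
points = 16.5375 × 36 × 0.78 / 7.6

61.1017 points


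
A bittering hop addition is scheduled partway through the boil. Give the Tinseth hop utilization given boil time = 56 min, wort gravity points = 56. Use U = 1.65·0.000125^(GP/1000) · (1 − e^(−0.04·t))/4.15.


bigness = 1.65·0.000125^(56/1000) = 0.9975
boil_factor = (1 − e^(−0.04·56))/4.15 = 0.2153
U = 0.9975 · 0.2153

0.2148
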